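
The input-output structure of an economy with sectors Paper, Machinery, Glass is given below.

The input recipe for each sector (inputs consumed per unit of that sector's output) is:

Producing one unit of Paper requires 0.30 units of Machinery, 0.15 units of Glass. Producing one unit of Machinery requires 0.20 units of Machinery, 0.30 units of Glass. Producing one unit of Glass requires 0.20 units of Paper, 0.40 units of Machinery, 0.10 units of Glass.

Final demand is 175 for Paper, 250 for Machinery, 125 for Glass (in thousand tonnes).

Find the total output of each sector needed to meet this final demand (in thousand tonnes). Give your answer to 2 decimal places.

x_1 = 250.90, x_2 = 596.33, x_3 = 379.48

I − A =
  [   1.00     0.00    -0.20]
  [  -0.30     0.80    -0.40]
  [  -0.15    -0.30     0.90]
Cofactors of I−A, C_ij = (−1)^(i+j)·(minor ij) (rows/columns in the sector order above):
  C_11 = (0.80)(0.90) − (-0.40)(-0.30) = 0.6000
  C_12 = −[(-0.30)(0.90) − (-0.40)(-0.15)] = 0.3300
  C_13 = (-0.30)(-0.30) − (0.80)(-0.15) = 0.2100
  C_21 = −[(0.00)(0.90) − (-0.20)(-0.30)] = 0.0600
  C_22 = (1.00)(0.90) − (-0.20)(-0.15) = 0.8700
  C_23 = −[(1.00)(-0.30) − (0.00)(-0.15)] = 0.3000
  C_31 = (0.00)(-0.40) − (-0.20)(0.80) = 0.1600
  C_32 = −[(1.00)(-0.40) − (-0.20)(-0.30)] = 0.4600
  C_33 = (1.00)(0.80) − (0.00)(-0.30) = 0.8000
det(I−A) = Σ_j (I−A)_1j·C_1j = (1.00)(0.6000) + (0.00)(0.3300) + (-0.20)(0.2100) = 0.5580
adj(I−A) = Cᵀ =
  [ 0.6000   0.0600   0.1600]
  [ 0.3300   0.8700   0.4600]
  [ 0.2100   0.3000   0.8000]
(I − A)⁻¹ = adj(I−A) / det(I−A) ≈
  [   1.0753     0.1075     0.2867]
  [   0.5914     1.5591     0.8244]
  [   0.3763     0.5376     1.4337]
x = (I − A)⁻¹ d = adj(I−A)·d / det(I−A), with det(I−A) = 0.5580:
  x_1 = (0.6000·175 + 0.0600·250 + 0.1600·125) / 0.5580 = 140.00 / 0.5580 ≈ 250.90
  x_2 = (0.3300·175 + 0.8700·250 + 0.4600·125) / 0.5580 = 332.75 / 0.5580 ≈ 596.33
  x_3 = (0.2100·175 + 0.3000·250 + 0.8000·125) / 0.5580 = 211.75 / 0.5580 ≈ 379.48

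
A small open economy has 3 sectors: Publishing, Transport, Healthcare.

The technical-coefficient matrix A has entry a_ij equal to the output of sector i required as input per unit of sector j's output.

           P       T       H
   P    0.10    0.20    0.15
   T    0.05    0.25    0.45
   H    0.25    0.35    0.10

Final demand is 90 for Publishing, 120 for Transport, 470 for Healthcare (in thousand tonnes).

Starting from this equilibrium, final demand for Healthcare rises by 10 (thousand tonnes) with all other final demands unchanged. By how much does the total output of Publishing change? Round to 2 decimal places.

I − A =
  [   0.90    -0.20    -0.15]
  [  -0.05     0.75    -0.45]
  [  -0.25    -0.35     0.90]
Cofactors of I−A, C_ij = (−1)^(i+j)·(minor ij) (rows/columns in the sector order above):
  C_11 = (0.75)(0.90) − (-0.45)(-0.35) = 0.5175
  C_12 = −[(-0.05)(0.90) − (-0.45)(-0.25)] = 0.1575
  C_13 = (-0.05)(-0.35) − (0.75)(-0.25) = 0.2050
  C_21 = −[(-0.20)(0.90) − (-0.15)(-0.35)] = 0.2325
  C_22 = (0.90)(0.90) − (-0.15)(-0.25) = 0.7725
  C_23 = −[(0.90)(-0.35) − (-0.20)(-0.25)] = 0.3650
  C_31 = (-0.20)(-0.45) − (-0.15)(0.75) = 0.2025
  C_32 = −[(0.90)(-0.45) − (-0.15)(-0.05)] = 0.4125
  C_33 = (0.90)(0.75) − (-0.20)(-0.05) = 0.6650
det(I−A) = Σ_j (I−A)_1j·C_1j = (0.90)(0.5175) + (-0.20)(0.1575) + (-0.15)(0.2050) = 0.4035
adj(I−A) = Cᵀ =
  [ 0.5175   0.2325   0.2025]
  [ 0.1575   0.7725   0.4125]
  [ 0.2050   0.3650   0.6650]
(I − A)⁻¹ = adj(I−A) / det(I−A) ≈
  [   1.2825     0.5762     0.5019]
  [   0.3903     1.9145     1.0223]
  [   0.5081     0.9046     1.6481]
Δx = (I − A)⁻¹ Δd with Δd having +10 in the Healthcare component and 0 elsewhere.
So Δx_P = L_PH · (+10), where L_PH = adj(I−A)_PH / det(I−A) = 0.2025 / 0.4035.
Δx_P = 0.2025 × (+10) / 0.4035 = 2.025 / 0.4035 ≈ 5.02.

Δx_P = 5.02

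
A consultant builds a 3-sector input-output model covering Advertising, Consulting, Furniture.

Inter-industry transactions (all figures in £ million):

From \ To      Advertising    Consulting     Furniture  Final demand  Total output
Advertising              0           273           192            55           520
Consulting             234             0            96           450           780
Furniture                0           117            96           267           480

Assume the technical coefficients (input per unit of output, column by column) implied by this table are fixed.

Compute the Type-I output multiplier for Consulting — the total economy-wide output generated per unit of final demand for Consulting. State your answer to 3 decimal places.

Technical coefficients a_ij = z_ij / X_j:
  a_AA = 0/520 = 0.00, a_CA = 234/520 = 0.45, a_FA = 0/520 = 0.00
  a_AC = 273/780 = 0.35, a_CC = 0/780 = 0.00, a_FC = 117/780 = 0.15
  a_AF = 192/480 = 0.40, a_CF = 96/480 = 0.20, a_FF = 96/480 = 0.20
I − A =
  [   1.00    -0.35    -0.40]
  [  -0.45     1.00    -0.20]
  [   0.00    -0.15     0.80]
Cofactors of I−A, C_ij = (−1)^(i+j)·(minor ij) (rows/columns in the sector order above):
  C_11 = (1.00)(0.80) − (-0.20)(-0.15) = 0.7700
  C_12 = −[(-0.45)(0.80) − (-0.20)(0.00)] = 0.3600
  C_13 = (-0.45)(-0.15) − (1.00)(0.00) = 0.0675
  C_21 = −[(-0.35)(0.80) − (-0.40)(-0.15)] = 0.3400
  C_22 = (1.00)(0.80) − (-0.40)(0.00) = 0.8000
  C_23 = −[(1.00)(-0.15) − (-0.35)(0.00)] = 0.1500
  C_31 = (-0.35)(-0.20) − (-0.40)(1.00) = 0.4700
  C_32 = −[(1.00)(-0.20) − (-0.40)(-0.45)] = 0.3800
  C_33 = (1.00)(1.00) − (-0.35)(-0.45) = 0.8425
det(I−A) = Σ_j (I−A)_1j·C_1j = (1.00)(0.7700) + (-0.35)(0.3600) + (-0.40)(0.0675) = 0.6170
adj(I−A) = Cᵀ =
  [ 0.7700   0.3400   0.4700]
  [ 0.3600   0.8000   0.3800]
  [ 0.0675   0.1500   0.8425]
(I − A)⁻¹ = adj(I−A) / det(I−A) ≈
  [   1.2480     0.5511     0.7618]
  [   0.5835     1.2966     0.6159]
  [   0.1094     0.2431     1.3655]
The output multiplier for sector j is the column-j sum of the Leontief inverse (I − A)⁻¹ = adj(I−A) / det(I−A).
Column C of adj(I−A): (0.3400, 0.8000, 0.1500); det(I−A) = 0.6170.
m_C = (0.3400 + 0.8000 + 0.1500) / 0.6170 = 1.29 / 0.6170 ≈ 2.091.

m_C = 2.091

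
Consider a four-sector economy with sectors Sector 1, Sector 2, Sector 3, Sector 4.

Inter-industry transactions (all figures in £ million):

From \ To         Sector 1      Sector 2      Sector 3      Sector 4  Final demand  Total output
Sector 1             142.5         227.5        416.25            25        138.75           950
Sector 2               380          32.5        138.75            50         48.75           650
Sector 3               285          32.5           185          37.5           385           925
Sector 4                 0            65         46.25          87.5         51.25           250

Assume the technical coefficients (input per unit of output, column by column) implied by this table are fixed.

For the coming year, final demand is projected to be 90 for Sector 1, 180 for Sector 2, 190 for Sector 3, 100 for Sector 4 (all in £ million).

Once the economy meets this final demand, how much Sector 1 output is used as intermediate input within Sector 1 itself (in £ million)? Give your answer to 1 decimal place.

Technical coefficients a_ij = z_ij / X_j:
  a_11 = 142.5/950 = 0.15, a_21 = 380/950 = 0.40, a_31 = 285/950 = 0.30, a_41 = 0/950 = 0.00
  a_12 = 227.5/650 = 0.35, a_22 = 32.5/650 = 0.05, a_32 = 32.5/650 = 0.05, a_42 = 65/650 = 0.10
  a_13 = 416.25/925 = 0.45, a_23 = 138.75/925 = 0.15, a_33 = 185/925 = 0.20, a_43 = 46.25/925 = 0.05
  a_14 = 25/250 = 0.10, a_24 = 50/250 = 0.20, a_34 = 37.5/250 = 0.15, a_44 = 87.5/250 = 0.35
I − A =
  [   0.85    -0.35    -0.45    -0.10]
  [  -0.40     0.95    -0.15    -0.20]
  [  -0.30    -0.05     0.80    -0.15]
  [   0.00    -0.10    -0.05     0.65]
Compute the cofactors C_ij = (−1)^(i+j)·(3×3 minor ij) of I−A; the adjugate is their transpose:
adj(I−A) = Cᵀ =
  [ 0.463250   0.209000   0.312750   0.207750]
  [ 0.237250   0.346375   0.210375   0.191625]
  [ 0.198250   0.111625   0.412875   0.160125]
  [ 0.051750   0.061875   0.064125   0.374625]
det(I−A) = Σ_j (I−A)_1j·C_1j = (0.85)(0.463250) + (-0.35)(0.237250) + (-0.45)(0.198250) + (-0.10)(0.051750) = 0.2163375
(I − A)⁻¹ = adj(I−A) / det(I−A) ≈
  [   2.1413     0.9661     1.4457     0.9603]
  [   1.0967     1.6011     0.9724     0.8858]
  [   0.9164     0.5160     1.9085     0.7402]
  [   0.2392     0.2860     0.2964     1.7317]
First solve x = (I − A)⁻¹ d = adj(I−A)·d / det(I−A); in particular x_1 = (0.463250·90 + 0.209000·180 + 0.312750·190 + 0.207750·100) / 0.2163375 = 159.51 / 0.2163375 ≈ 737.320.
Intermediate flow from 1 to 1: z_11 = a_11 · x_1 = 0.15 × 159.51 / 0.2163375 = 23.9265 / 0.2163375 ≈ 110.6.

z_11 = 110.6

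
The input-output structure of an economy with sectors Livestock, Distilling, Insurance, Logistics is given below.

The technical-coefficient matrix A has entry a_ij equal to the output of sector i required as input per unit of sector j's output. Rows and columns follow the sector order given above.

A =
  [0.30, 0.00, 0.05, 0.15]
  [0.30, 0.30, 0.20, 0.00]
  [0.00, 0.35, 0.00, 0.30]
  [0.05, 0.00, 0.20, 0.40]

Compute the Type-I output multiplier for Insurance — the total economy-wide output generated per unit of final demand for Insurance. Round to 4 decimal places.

m_3 = 2.3742

I − A =
  [   0.70     0.00    -0.05    -0.15]
  [  -0.30     0.70    -0.20     0.00]
  [   0.00    -0.35     1.00    -0.30]
  [  -0.05     0.00    -0.20     0.60]
Compute the cofactors C_ij = (−1)^(i+j)·(3×3 minor ij) of I−A; the adjugate is their transpose:
adj(I−A) = Cᵀ =
  [ 0.336000   0.021000   0.042000   0.105000]
  [ 0.165000   0.369750   0.100500   0.091500]
  [ 0.073500   0.144375   0.288750   0.162750]
  [ 0.052500   0.049875   0.099750   0.435750]
det(I−A) = Σ_j (I−A)_1j·C_1j = (0.70)(0.336000) + (0.00)(0.165000) + (-0.05)(0.073500) + (-0.15)(0.052500) = 0.22365
(I − A)⁻¹ = adj(I−A) / det(I−A) ≈
  [   1.50235     0.09390     0.18779     0.46948]
  [   0.73776     1.65325     0.44936     0.40912]
  [   0.32864     0.64554     1.29108     0.72770]
  [   0.23474     0.22300     0.44601     1.94836]
The output multiplier for sector j is the column-j sum of the Leontief inverse (I − A)⁻¹ = adj(I−A) / det(I−A).
Column 3 of adj(I−A): (0.042000, 0.100500, 0.288750, 0.099750); det(I−A) = 0.22365.
m_3 = (0.042000 + 0.100500 + 0.288750 + 0.099750) / 0.22365 = 0.531 / 0.22365 ≈ 2.3742.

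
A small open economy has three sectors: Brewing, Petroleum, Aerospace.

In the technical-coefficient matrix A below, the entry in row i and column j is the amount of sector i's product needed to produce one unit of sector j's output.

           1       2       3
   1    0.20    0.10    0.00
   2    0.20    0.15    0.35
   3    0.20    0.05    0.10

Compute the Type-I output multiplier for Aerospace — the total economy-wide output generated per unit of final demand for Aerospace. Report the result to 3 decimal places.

I − A =
  [   0.80    -0.10     0.00]
  [  -0.20     0.85    -0.35]
  [  -0.20    -0.05     0.90]
Cofactors of I−A, C_ij = (−1)^(i+j)·(minor ij) (rows/columns in the sector order above):
  C_11 = (0.85)(0.90) − (-0.35)(-0.05) = 0.7475
  C_12 = −[(-0.20)(0.90) − (-0.35)(-0.20)] = 0.2500
  C_13 = (-0.20)(-0.05) − (0.85)(-0.20) = 0.1800
  C_21 = −[(-0.10)(0.90) − (0.00)(-0.05)] = 0.0900
  C_22 = (0.80)(0.90) − (0.00)(-0.20) = 0.7200
  C_23 = −[(0.80)(-0.05) − (-0.10)(-0.20)] = 0.0600
  C_31 = (-0.10)(-0.35) − (0.00)(0.85) = 0.0350
  C_32 = −[(0.80)(-0.35) − (0.00)(-0.20)] = 0.2800
  C_33 = (0.80)(0.85) − (-0.10)(-0.20) = 0.6600
det(I−A) = Σ_j (I−A)_1j·C_1j = (0.80)(0.7475) + (-0.10)(0.2500) + (0.00)(0.1800) = 0.5730
adj(I−A) = Cᵀ =
  [ 0.7475   0.0900   0.0350]
  [ 0.2500   0.7200   0.2800]
  [ 0.1800   0.0600   0.6600]
(I − A)⁻¹ = adj(I−A) / det(I−A) ≈
  [   1.3045     0.1571     0.0611]
  [   0.4363     1.2565     0.4887]
  [   0.3141     0.1047     1.1518]
The output multiplier for sector j is the column-j sum of the Leontief inverse (I − A)⁻¹ = adj(I−A) / det(I−A).
Column 3 of adj(I−A): (0.0350, 0.2800, 0.6600); det(I−A) = 0.5730.
m_3 = (0.0350 + 0.2800 + 0.6600) / 0.5730 = 0.975 / 0.5730 ≈ 1.702.

m_3 = 1.702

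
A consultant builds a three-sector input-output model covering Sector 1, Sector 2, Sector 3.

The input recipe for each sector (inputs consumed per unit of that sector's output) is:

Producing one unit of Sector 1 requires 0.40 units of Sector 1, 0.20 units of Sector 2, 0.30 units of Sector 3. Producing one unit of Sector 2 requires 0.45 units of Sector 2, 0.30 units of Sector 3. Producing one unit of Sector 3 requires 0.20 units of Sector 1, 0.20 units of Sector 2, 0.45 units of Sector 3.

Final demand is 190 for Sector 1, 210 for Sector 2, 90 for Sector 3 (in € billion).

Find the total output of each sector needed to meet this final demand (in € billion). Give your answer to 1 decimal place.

I − A =
  [   0.60     0.00    -0.20]
  [  -0.20     0.55    -0.20]
  [  -0.30    -0.30     0.55]
Cofactors of I−A, C_ij = (−1)^(i+j)·(minor ij) (rows/columns in the sector order above):
  C_11 = (0.55)(0.55) − (-0.20)(-0.30) = 0.2425
  C_12 = −[(-0.20)(0.55) − (-0.20)(-0.30)] = 0.1700
  C_13 = (-0.20)(-0.30) − (0.55)(-0.30) = 0.2250
  C_21 = −[(0.00)(0.55) − (-0.20)(-0.30)] = 0.0600
  C_22 = (0.60)(0.55) − (-0.20)(-0.30) = 0.2700
  C_23 = −[(0.60)(-0.30) − (0.00)(-0.30)] = 0.1800
  C_31 = (0.00)(-0.20) − (-0.20)(0.55) = 0.1100
  C_32 = −[(0.60)(-0.20) − (-0.20)(-0.20)] = 0.1600
  C_33 = (0.60)(0.55) − (0.00)(-0.20) = 0.3300
det(I−A) = Σ_j (I−A)_1j·C_1j = (0.60)(0.2425) + (0.00)(0.1700) + (-0.20)(0.2250) = 0.1005
adj(I−A) = Cᵀ =
  [ 0.2425   0.0600   0.1100]
  [ 0.1700   0.2700   0.1600]
  [ 0.2250   0.1800   0.3300]
(I − A)⁻¹ = adj(I−A) / det(I−A) ≈
  [   2.4129     0.5970     1.0945]
  [   1.6915     2.6866     1.5920]
  [   2.2388     1.7910     3.2836]
x = (I − A)⁻¹ d = adj(I−A)·d / det(I−A), with det(I−A) = 0.1005:
  x_1 = (0.2425·190 + 0.0600·210 + 0.1100·90) / 0.1005 = 68.575 / 0.1005 ≈ 682.3
  x_2 = (0.1700·190 + 0.2700·210 + 0.1600·90) / 0.1005 = 103.40 / 0.1005 ≈ 1028.9
  x_3 = (0.2250·190 + 0.1800·210 + 0.3300·90) / 0.1005 = 110.25 / 0.1005 ≈ 1097.0

x_1 = 682.3, x_2 = 1028.9, x_3 = 1097.0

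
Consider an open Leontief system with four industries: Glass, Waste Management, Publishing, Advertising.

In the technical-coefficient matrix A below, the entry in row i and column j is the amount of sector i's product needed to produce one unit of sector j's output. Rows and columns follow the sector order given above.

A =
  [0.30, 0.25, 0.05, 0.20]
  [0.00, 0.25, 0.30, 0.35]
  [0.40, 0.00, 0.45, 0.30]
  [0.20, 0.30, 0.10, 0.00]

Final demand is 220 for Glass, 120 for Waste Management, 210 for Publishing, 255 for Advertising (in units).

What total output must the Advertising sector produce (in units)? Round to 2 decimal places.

x_A = 1167.05

I − A =
  [   0.70    -0.25    -0.05    -0.20]
  [   0.00     0.75    -0.30    -0.35]
  [  -0.40     0.00     0.55    -0.30]
  [  -0.20    -0.30    -0.10     1.00]
Compute the cofactors C_ij = (−1)^(i+j)·(3×3 minor ij) of I−A; the adjugate is their transpose:
adj(I−A) = Cᵀ =
  [ 0.305250   0.167500   0.149000   0.164375]
  [ 0.190500   0.311000   0.226000   0.214750]
  [ 0.303000   0.202000   0.404000   0.252500]
  [ 0.148500   0.147000   0.138000   0.243750]
det(I−A) = Σ_j (I−A)_1j·C_1j = (0.70)(0.305250) + (-0.25)(0.190500) + (-0.05)(0.303000) + (-0.20)(0.148500) = 0.1212
(I − A)⁻¹ = adj(I−A) / det(I−A) ≈
  [   2.5186     1.3820     1.2294     1.3562]
  [   1.5718     2.5660     1.8647     1.7719]
  [   2.5000     1.6667     3.3333     2.0833]
  [   1.2252     1.2129     1.1386     2.0111]
x = (I − A)⁻¹ d = adj(I−A)·d / det(I−A), with det(I−A) = 0.1212:
  x_G = (0.305250·220 + 0.167500·120 + 0.149000·210 + 0.164375·255) / 0.1212 = 160.460625 / 0.1212 ≈ 1323.93
  x_W = (0.190500·220 + 0.311000·120 + 0.226000·210 + 0.214750·255) / 0.1212 = 181.45125 / 0.1212 ≈ 1497.12
  x_P = (0.303000·220 + 0.202000·120 + 0.404000·210 + 0.252500·255) / 0.1212 = 240.1275 / 0.1212 = 1981.25
  x_A = (0.148500·220 + 0.147000·120 + 0.138000·210 + 0.243750·255) / 0.1212 = 141.44625 / 0.1212 ≈ 1167.05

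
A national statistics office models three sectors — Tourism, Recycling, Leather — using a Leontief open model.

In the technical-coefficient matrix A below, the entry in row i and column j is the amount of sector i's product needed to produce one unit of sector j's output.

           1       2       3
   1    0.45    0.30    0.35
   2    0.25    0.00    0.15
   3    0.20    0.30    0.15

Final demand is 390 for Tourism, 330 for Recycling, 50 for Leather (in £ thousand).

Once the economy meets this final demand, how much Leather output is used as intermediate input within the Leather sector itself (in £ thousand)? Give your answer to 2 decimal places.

I − A =
  [   0.55    -0.30    -0.35]
  [  -0.25     1.00    -0.15]
  [  -0.20    -0.30     0.85]
Cofactors of I−A, C_ij = (−1)^(i+j)·(minor ij) (rows/columns in the sector order above):
  C_11 = (1.00)(0.85) − (-0.15)(-0.30) = 0.8050
  C_12 = −[(-0.25)(0.85) − (-0.15)(-0.20)] = 0.2425
  C_13 = (-0.25)(-0.30) − (1.00)(-0.20) = 0.2750
  C_21 = −[(-0.30)(0.85) − (-0.35)(-0.30)] = 0.3600
  C_22 = (0.55)(0.85) − (-0.35)(-0.20) = 0.3975
  C_23 = −[(0.55)(-0.30) − (-0.30)(-0.20)] = 0.2250
  C_31 = (-0.30)(-0.15) − (-0.35)(1.00) = 0.3950
  C_32 = −[(0.55)(-0.15) − (-0.35)(-0.25)] = 0.1700
  C_33 = (0.55)(1.00) − (-0.30)(-0.25) = 0.4750
det(I−A) = Σ_j (I−A)_1j·C_1j = (0.55)(0.8050) + (-0.30)(0.2425) + (-0.35)(0.2750) = 0.27375
adj(I−A) = Cᵀ =
  [ 0.8050   0.3600   0.3950]
  [ 0.2425   0.3975   0.1700]
  [ 0.2750   0.2250   0.4750]
(I − A)⁻¹ = adj(I−A) / det(I−A) ≈
  [   2.9406     1.3151     1.4429]
  [   0.8858     1.4521     0.6210]
  [   1.0046     0.8219     1.7352]
First solve x = (I − A)⁻¹ d = adj(I−A)·d / det(I−A); in particular x_3 = (0.2750·390 + 0.2250·330 + 0.4750·50) / 0.27375 = 205.25 / 0.27375 ≈ 749.7717.
Intermediate flow from 3 to 3: z_33 = a_33 · x_3 = 0.15 × 205.25 / 0.27375 = 30.7875 / 0.27375 ≈ 112.47.

z_33 = 112.47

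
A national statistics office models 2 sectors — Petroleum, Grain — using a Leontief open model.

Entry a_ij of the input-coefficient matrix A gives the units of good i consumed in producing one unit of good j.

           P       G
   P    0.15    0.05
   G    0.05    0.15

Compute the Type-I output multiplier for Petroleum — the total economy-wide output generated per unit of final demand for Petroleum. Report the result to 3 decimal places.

I − A =
  [   0.85    -0.05]
  [  -0.05     0.85]
det(I−A) = (0.85)(0.85) − (-0.05)(-0.05) = 0.7200
adj(I−A) = [[0.85, 0.05], [0.05, 0.85]]
(I − A)⁻¹ = adj(I−A) / det(I−A) ≈
  [   1.1806     0.0694]
  [   0.0694     1.1806]
The output multiplier for sector j is the column-j sum of the Leontief inverse (I − A)⁻¹ = adj(I−A) / det(I−A).
Column P of adj(I−A): (0.85, 0.05); det(I−A) = 0.7200.
m_P = (0.85 + 0.05) / 0.7200 = 0.90 / 0.7200 = 1.250.

m_P = 1.250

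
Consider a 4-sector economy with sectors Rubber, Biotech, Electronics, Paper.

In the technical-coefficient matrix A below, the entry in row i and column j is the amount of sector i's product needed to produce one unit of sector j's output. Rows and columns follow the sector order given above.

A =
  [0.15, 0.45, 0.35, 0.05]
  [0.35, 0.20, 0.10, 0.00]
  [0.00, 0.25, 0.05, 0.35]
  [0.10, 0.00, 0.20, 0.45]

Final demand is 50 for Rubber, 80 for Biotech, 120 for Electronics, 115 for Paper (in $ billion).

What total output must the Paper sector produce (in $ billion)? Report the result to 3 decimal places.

x_P = 414.781

I − A =
  [   0.85    -0.45    -0.35    -0.05]
  [  -0.35     0.80    -0.10     0.00]
  [   0.00    -0.25     0.95    -0.35]
  [  -0.10     0.00    -0.20     0.55]
Compute the cofactors C_ij = (−1)^(i+j)·(3×3 minor ij) of I−A; the adjugate is their transpose:
adj(I−A) = Cᵀ =
  [ 0.348250   0.254250   0.186750   0.150500]
  [ 0.161875   0.367625   0.117125   0.089250]
  [ 0.076125   0.131375   0.283375   0.187250]
  [ 0.091000   0.094000   0.137000   0.444500]
det(I−A) = Σ_j (I−A)_1j·C_1j = (0.85)(0.348250) + (-0.45)(0.161875) + (-0.35)(0.076125) + (-0.05)(0.091000) = 0.191975
(I − A)⁻¹ = adj(I−A) / det(I−A) ≈
  [   1.8140     1.3244     0.9728     0.7840]
  [   0.8432     1.9150     0.6101     0.4649]
  [   0.3965     0.6843     1.4761     0.9754]
  [   0.4740     0.4896     0.7136     2.3154]
x = (I − A)⁻¹ d = adj(I−A)·d / det(I−A), with det(I−A) = 0.191975:
  x_R = (0.348250·50 + 0.254250·80 + 0.186750·120 + 0.150500·115) / 0.191975 = 77.47 / 0.191975 ≈ 403.542
  x_B = (0.161875·50 + 0.367625·80 + 0.117125·120 + 0.089250·115) / 0.191975 = 61.8225 / 0.191975 ≈ 322.034
  x_E = (0.076125·50 + 0.131375·80 + 0.283375·120 + 0.187250·115) / 0.191975 = 69.855 / 0.191975 ≈ 363.876
  x_P = (0.091000·50 + 0.094000·80 + 0.137000·120 + 0.444500·115) / 0.191975 = 79.6275 / 0.191975 ≈ 414.781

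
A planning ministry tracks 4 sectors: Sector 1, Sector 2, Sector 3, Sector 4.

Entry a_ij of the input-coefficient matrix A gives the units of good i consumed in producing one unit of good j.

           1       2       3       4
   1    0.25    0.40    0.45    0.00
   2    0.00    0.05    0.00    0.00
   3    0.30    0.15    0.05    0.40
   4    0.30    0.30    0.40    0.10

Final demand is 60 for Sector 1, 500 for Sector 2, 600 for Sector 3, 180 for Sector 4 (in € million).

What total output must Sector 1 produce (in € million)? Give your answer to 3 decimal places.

x_1 = 1514.998

I − A =
  [   0.75    -0.40    -0.45     0.00]
  [   0.00     0.95     0.00     0.00]
  [  -0.30    -0.15     0.95    -0.40]
  [  -0.30    -0.30    -0.40     0.90]
Compute the cofactors C_ij = (−1)^(i+j)·(3×3 minor ij) of I−A; the adjugate is their transpose:
adj(I−A) = Cᵀ =
  [ 0.660250   0.392750   0.384750   0.171000]
  [ 0.000000   0.345750   0.000000   0.000000]
  [ 0.370500   0.347250   0.641250   0.285000]
  [ 0.384750   0.400500   0.413250   0.548625]
det(I−A) = Σ_j (I−A)_1j·C_1j = (0.75)(0.660250) + (-0.40)(0.000000) + (-0.45)(0.370500) + (0.00)(0.384750) = 0.3284625
(I − A)⁻¹ = adj(I−A) / det(I−A) ≈
  [   2.0101     1.1957     1.1714     0.5206]
  [   0.0000     1.0526     0.0000     0.0000]
  [   1.1280     1.0572     1.9523     0.8677]
  [   1.1714     1.2193     1.2581     1.6703]
x = (I − A)⁻¹ d = adj(I−A)·d / det(I−A), with det(I−A) = 0.3284625:
  x_1 = (0.660250·60 + 0.392750·500 + 0.384750·600 + 0.171000·180) / 0.3284625 = 497.62 / 0.3284625 ≈ 1514.998
  x_2 = (0.000000·60 + 0.345750·500 + 0.000000·600 + 0.000000·180) / 0.3284625 = 172.875 / 0.3284625 ≈ 526.316
  x_3 = (0.370500·60 + 0.347250·500 + 0.641250·600 + 0.285000·180) / 0.3284625 = 631.905 / 0.3284625 ≈ 1923.827
  x_4 = (0.384750·60 + 0.400500·500 + 0.413250·600 + 0.548625·180) / 0.3284625 = 570.0375 / 0.3284625 ≈ 1735.472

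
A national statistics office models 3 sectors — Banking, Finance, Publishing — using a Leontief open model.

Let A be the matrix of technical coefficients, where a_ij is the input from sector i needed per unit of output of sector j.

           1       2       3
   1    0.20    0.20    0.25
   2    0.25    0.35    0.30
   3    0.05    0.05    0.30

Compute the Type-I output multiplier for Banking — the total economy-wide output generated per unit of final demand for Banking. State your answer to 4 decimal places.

I − A =
  [   0.80    -0.20    -0.25]
  [  -0.25     0.65    -0.30]
  [  -0.05    -0.05     0.70]
Cofactors of I−A, C_ij = (−1)^(i+j)·(minor ij) (rows/columns in the sector order above):
  C_11 = (0.65)(0.70) − (-0.30)(-0.05) = 0.4400
  C_12 = −[(-0.25)(0.70) − (-0.30)(-0.05)] = 0.1900
  C_13 = (-0.25)(-0.05) − (0.65)(-0.05) = 0.0450
  C_21 = −[(-0.20)(0.70) − (-0.25)(-0.05)] = 0.1525
  C_22 = (0.80)(0.70) − (-0.25)(-0.05) = 0.5475
  C_23 = −[(0.80)(-0.05) − (-0.20)(-0.05)] = 0.0500
  C_31 = (-0.20)(-0.30) − (-0.25)(0.65) = 0.2225
  C_32 = −[(0.80)(-0.30) − (-0.25)(-0.25)] = 0.3025
  C_33 = (0.80)(0.65) − (-0.20)(-0.25) = 0.4700
det(I−A) = Σ_j (I−A)_1j·C_1j = (0.80)(0.4400) + (-0.20)(0.1900) + (-0.25)(0.0450) = 0.30275
adj(I−A) = Cᵀ =
  [ 0.4400   0.1525   0.2225]
  [ 0.1900   0.5475   0.3025]
  [ 0.0450   0.0500   0.4700]
(I − A)⁻¹ = adj(I−A) / det(I−A) ≈
  [   1.45334     0.50372     0.73493]
  [   0.62758     1.80842     0.99917]
  [   0.14864     0.16515     1.55244]
The output multiplier for sector j is the column-j sum of the Leontief inverse (I − A)⁻¹ = adj(I−A) / det(I−A).
Column 1 of adj(I−A): (0.4400, 0.1900, 0.0450); det(I−A) = 0.30275.
m_1 = (0.4400 + 0.1900 + 0.0450) / 0.30275 = 0.675 / 0.30275 ≈ 2.2296.

m_1 = 2.2296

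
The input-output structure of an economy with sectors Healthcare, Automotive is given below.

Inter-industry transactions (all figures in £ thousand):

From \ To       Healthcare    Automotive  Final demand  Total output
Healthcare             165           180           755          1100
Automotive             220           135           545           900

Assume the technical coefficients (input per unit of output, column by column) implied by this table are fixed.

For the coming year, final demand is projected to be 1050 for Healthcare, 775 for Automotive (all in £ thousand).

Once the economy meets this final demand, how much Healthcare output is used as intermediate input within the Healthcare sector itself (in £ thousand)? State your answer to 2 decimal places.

Technical coefficients a_ij = z_ij / X_j:
  a_HH = 165/1100 = 0.15, a_AH = 220/1100 = 0.20
  a_HA = 180/900 = 0.20, a_AA = 135/900 = 0.15
I − A =
  [   0.85    -0.20]
  [  -0.20     0.85]
det(I−A) = (0.85)(0.85) − (-0.20)(-0.20) = 0.6825
adj(I−A) = [[0.85, 0.20], [0.20, 0.85]]
(I − A)⁻¹ = adj(I−A) / det(I−A) ≈
  [   1.2454     0.2930]
  [   0.2930     1.2454]
First solve x = (I − A)⁻¹ d = adj(I−A)·d / det(I−A); in particular x_H = (0.85·1050 + 0.20·775) / 0.6825 = 1047.50 / 0.6825 ≈ 1534.7985.
Intermediate flow from H to H: z_HH = a_HH · x_H = 0.15 × 1047.50 / 0.6825 = 157.125 / 0.6825 ≈ 230.22.

z_HH = 230.22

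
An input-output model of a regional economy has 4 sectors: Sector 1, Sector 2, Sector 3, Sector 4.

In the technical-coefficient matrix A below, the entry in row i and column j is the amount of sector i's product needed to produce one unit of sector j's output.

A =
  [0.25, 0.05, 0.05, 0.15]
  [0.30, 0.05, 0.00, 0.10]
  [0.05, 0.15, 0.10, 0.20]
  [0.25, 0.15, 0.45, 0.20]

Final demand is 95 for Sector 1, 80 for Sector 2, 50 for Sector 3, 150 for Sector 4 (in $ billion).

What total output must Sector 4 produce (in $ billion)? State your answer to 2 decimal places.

I − A =
  [   0.75    -0.05    -0.05    -0.15]
  [  -0.30     0.95     0.00    -0.10]
  [  -0.05    -0.15     0.90    -0.20]
  [  -0.25    -0.15    -0.45     0.80]
Compute the cofactors C_ij = (−1)^(i+j)·(3×3 minor ij) of I−A; the adjugate is their transpose:
adj(I−A) = Cᵀ =
  [ 0.578250   0.069375   0.103625   0.143000]
  [ 0.213750   0.430875   0.067250   0.110750]
  [ 0.133500   0.112500   0.503125   0.164875]
  [ 0.295875   0.165750   0.328000   0.623125]
det(I−A) = Σ_j (I−A)_1j·C_1j = (0.75)(0.578250) + (-0.05)(0.213750) + (-0.05)(0.133500) + (-0.15)(0.295875) = 0.37194375
(I − A)⁻¹ = adj(I−A) / det(I−A) ≈
  [   1.5547     0.1865     0.2786     0.3845]
  [   0.5747     1.1584     0.1808     0.2978]
  [   0.3589     0.3025     1.3527     0.4433]
  [   0.7955     0.4456     0.8819     1.6753]
x = (I − A)⁻¹ d = adj(I−A)·d / det(I−A), with det(I−A) = 0.37194375:
  x_1 = (0.578250·95 + 0.069375·80 + 0.103625·50 + 0.143000·150) / 0.37194375 = 87.115 / 0.37194375 ≈ 234.22
  x_2 = (0.213750·95 + 0.430875·80 + 0.067250·50 + 0.110750·150) / 0.37194375 = 74.75125 / 0.37194375 ≈ 200.97
  x_3 = (0.133500·95 + 0.112500·80 + 0.503125·50 + 0.164875·150) / 0.37194375 = 71.57 / 0.37194375 ≈ 192.42
  x_4 = (0.295875·95 + 0.165750·80 + 0.328000·50 + 0.623125·150) / 0.37194375 = 151.236875 / 0.37194375 ≈ 406.61

x_4 = 406.61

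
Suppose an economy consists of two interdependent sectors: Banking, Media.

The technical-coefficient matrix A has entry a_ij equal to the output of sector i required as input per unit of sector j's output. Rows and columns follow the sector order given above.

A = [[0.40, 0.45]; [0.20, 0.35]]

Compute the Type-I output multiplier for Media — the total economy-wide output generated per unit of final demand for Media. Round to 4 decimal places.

I − A =
  [   0.60    -0.45]
  [  -0.20     0.65]
det(I−A) = (0.60)(0.65) − (-0.45)(-0.20) = 0.3000
adj(I−A) = [[0.65, 0.45], [0.20, 0.60]]
(I − A)⁻¹ = adj(I−A) / det(I−A) ≈
  [   2.16667     1.50000]
  [   0.66667     2.00000]
The output multiplier for sector j is the column-j sum of the Leontief inverse (I − A)⁻¹ = adj(I−A) / det(I−A).
Column 2 of adj(I−A): (0.45, 0.60); det(I−A) = 0.3000.
m_2 = (0.45 + 0.60) / 0.3000 = 1.05 / 0.3000 = 3.5000.

m_2 = 3.5000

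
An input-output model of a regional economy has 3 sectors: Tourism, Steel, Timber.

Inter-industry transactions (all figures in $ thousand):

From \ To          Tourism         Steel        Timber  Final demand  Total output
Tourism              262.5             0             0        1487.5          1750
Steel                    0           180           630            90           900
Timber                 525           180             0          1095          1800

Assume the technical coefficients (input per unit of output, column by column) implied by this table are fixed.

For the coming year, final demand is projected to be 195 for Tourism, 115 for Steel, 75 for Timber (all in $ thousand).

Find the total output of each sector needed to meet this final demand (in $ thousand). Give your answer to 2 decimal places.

Technical coefficients a_ij = z_ij / X_j:
  a_11 = 262.5/1750 = 0.15, a_21 = 0/1750 = 0.00, a_31 = 525/1750 = 0.30
  a_12 = 0/900 = 0.00, a_22 = 180/900 = 0.20, a_32 = 180/900 = 0.20
  a_13 = 0/1800 = 0.00, a_23 = 630/1800 = 0.35, a_33 = 0/1800 = 0.00
I − A =
  [   0.85     0.00     0.00]
  [   0.00     0.80    -0.35]
  [  -0.30    -0.20     1.00]
Cofactors of I−A, C_ij = (−1)^(i+j)·(minor ij) (rows/columns in the sector order above):
  C_11 = (0.80)(1.00) − (-0.35)(-0.20) = 0.7300
  C_12 = −[(0.00)(1.00) − (-0.35)(-0.30)] = 0.1050
  C_13 = (0.00)(-0.20) − (0.80)(-0.30) = 0.2400
  C_21 = −[(0.00)(1.00) − (0.00)(-0.20)] = 0.0000
  C_22 = (0.85)(1.00) − (0.00)(-0.30) = 0.8500
  C_23 = −[(0.85)(-0.20) − (0.00)(-0.30)] = 0.1700
  C_31 = (0.00)(-0.35) − (0.00)(0.80) = 0.0000
  C_32 = −[(0.85)(-0.35) − (0.00)(0.00)] = 0.2975
  C_33 = (0.85)(0.80) − (0.00)(0.00) = 0.6800
det(I−A) = Σ_j (I−A)_1j·C_1j = (0.85)(0.7300) + (0.00)(0.1050) + (0.00)(0.2400) = 0.6205
adj(I−A) = Cᵀ =
  [ 0.7300   0.0000   0.0000]
  [ 0.1050   0.8500   0.2975]
  [ 0.2400   0.1700   0.6800]
(I − A)⁻¹ = adj(I−A) / det(I−A) ≈
  [   1.1765     0.0000     0.0000]
  [   0.1692     1.3699     0.4795]
  [   0.3868     0.2740     1.0959]
x = (I − A)⁻¹ d = adj(I−A)·d / det(I−A), with det(I−A) = 0.6205:
  x_1 = (0.7300·195 + 0.0000·115 + 0.0000·75) / 0.6205 = 142.35 / 0.6205 ≈ 229.41
  x_2 = (0.1050·195 + 0.8500·115 + 0.2975·75) / 0.6205 = 140.5375 / 0.6205 ≈ 226.49
  x_3 = (0.2400·195 + 0.1700·115 + 0.6800·75) / 0.6205 = 117.35 / 0.6205 ≈ 189.12

x_1 = 229.41, x_2 = 226.49, x_3 = 189.12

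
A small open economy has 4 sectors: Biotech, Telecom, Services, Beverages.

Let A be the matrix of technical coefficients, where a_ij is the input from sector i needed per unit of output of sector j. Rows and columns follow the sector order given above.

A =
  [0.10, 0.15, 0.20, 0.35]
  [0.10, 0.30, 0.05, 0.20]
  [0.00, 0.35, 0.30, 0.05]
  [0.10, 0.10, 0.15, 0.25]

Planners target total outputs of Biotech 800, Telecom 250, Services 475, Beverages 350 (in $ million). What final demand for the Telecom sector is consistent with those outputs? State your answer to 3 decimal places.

I − A =
  [   0.90    -0.15    -0.20    -0.35]
  [  -0.10     0.70    -0.05    -0.20]
  [   0.00    -0.35     0.70    -0.05]
  [  -0.10    -0.10    -0.15     0.75]
d = (I − A) x:
  d_1 = (+0.90)·800 + (-0.15)·250 + (-0.20)·475 + (-0.35)·350 = 465.000
  d_2 = (-0.10)·800 + (+0.70)·250 + (-0.05)·475 + (-0.20)·350 = 1.250
  d_3 = (+0.00)·800 + (-0.35)·250 + (+0.70)·475 + (-0.05)·350 = 227.500
  d_4 = (-0.10)·800 + (-0.10)·250 + (-0.15)·475 + (+0.75)·350 = 86.250

d_2 = 1.250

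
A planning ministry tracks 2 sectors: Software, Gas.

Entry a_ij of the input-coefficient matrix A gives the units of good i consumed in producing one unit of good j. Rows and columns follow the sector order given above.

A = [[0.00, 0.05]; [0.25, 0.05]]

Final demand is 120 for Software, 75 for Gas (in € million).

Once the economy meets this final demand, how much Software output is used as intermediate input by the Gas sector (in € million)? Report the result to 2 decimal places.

z_SG = 5.60

I − A =
  [   1.00    -0.05]
  [  -0.25     0.95]
det(I−A) = (1.00)(0.95) − (-0.05)(-0.25) = 0.9375
adj(I−A) = [[0.95, 0.05], [0.25, 1.00]]
(I − A)⁻¹ = adj(I−A) / det(I−A) ≈
  [   1.0133     0.0533]
  [   0.2667     1.0667]
First solve x = (I − A)⁻¹ d = adj(I−A)·d / det(I−A); in particular x_G = (0.25·120 + 1.00·75) / 0.9375 = 105.00 / 0.9375 = 112.0000.
Intermediate flow from S to G: z_SG = a_SG · x_G = 0.05 × 105.00 / 0.9375 = 5.25 / 0.9375 = 5.60.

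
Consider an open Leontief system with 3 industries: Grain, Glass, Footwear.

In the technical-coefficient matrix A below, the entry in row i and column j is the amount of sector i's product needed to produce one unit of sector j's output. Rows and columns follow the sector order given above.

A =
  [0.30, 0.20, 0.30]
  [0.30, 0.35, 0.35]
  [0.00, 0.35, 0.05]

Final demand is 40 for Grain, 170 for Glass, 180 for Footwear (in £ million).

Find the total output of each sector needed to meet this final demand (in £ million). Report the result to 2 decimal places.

I − A =
  [   0.70    -0.20    -0.30]
  [  -0.30     0.65    -0.35]
  [   0.00    -0.35     0.95]
Cofactors of I−A, C_ij = (−1)^(i+j)·(minor ij) (rows/columns in the sector order above):
  C_11 = (0.65)(0.95) − (-0.35)(-0.35) = 0.4950
  C_12 = −[(-0.30)(0.95) − (-0.35)(0.00)] = 0.2850
  C_13 = (-0.30)(-0.35) − (0.65)(0.00) = 0.1050
  C_21 = −[(-0.20)(0.95) − (-0.30)(-0.35)] = 0.2950
  C_22 = (0.70)(0.95) − (-0.30)(0.00) = 0.6650
  C_23 = −[(0.70)(-0.35) − (-0.20)(0.00)] = 0.2450
  C_31 = (-0.20)(-0.35) − (-0.30)(0.65) = 0.2650
  C_32 = −[(0.70)(-0.35) − (-0.30)(-0.30)] = 0.3350
  C_33 = (0.70)(0.65) − (-0.20)(-0.30) = 0.3950
det(I−A) = Σ_j (I−A)_1j·C_1j = (0.70)(0.4950) + (-0.20)(0.2850) + (-0.30)(0.1050) = 0.2580
adj(I−A) = Cᵀ =
  [ 0.4950   0.2950   0.2650]
  [ 0.2850   0.6650   0.3350]
  [ 0.1050   0.2450   0.3950]
(I − A)⁻¹ = adj(I−A) / det(I−A) ≈
  [   1.9186     1.1434     1.0271]
  [   1.1047     2.5775     1.2984]
  [   0.4070     0.9496     1.5310]
x = (I − A)⁻¹ d = adj(I−A)·d / det(I−A), with det(I−A) = 0.2580:
  x_1 = (0.4950·40 + 0.2950·170 + 0.2650·180) / 0.2580 = 117.65 / 0.2580 ≈ 456.01
  x_2 = (0.2850·40 + 0.6650·170 + 0.3350·180) / 0.2580 = 184.75 / 0.2580 ≈ 716.09
  x_3 = (0.1050·40 + 0.2450·170 + 0.3950·180) / 0.2580 = 116.95 / 0.2580 ≈ 453.29

x_1 = 456.01, x_2 = 716.09, x_3 = 453.29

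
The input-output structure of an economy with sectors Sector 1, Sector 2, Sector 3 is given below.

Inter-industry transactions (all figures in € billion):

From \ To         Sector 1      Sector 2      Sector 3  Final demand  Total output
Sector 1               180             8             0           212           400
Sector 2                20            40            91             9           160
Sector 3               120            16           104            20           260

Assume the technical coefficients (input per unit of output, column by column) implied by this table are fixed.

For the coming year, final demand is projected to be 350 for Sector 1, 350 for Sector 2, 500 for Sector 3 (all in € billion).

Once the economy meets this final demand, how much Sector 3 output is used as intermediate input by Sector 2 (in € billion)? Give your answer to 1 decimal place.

Technical coefficients a_ij = z_ij / X_j:
  a_11 = 180/400 = 0.45, a_21 = 20/400 = 0.05, a_31 = 120/400 = 0.30
  a_12 = 8/160 = 0.05, a_22 = 40/160 = 0.25, a_32 = 16/160 = 0.10
  a_13 = 0/260 = 0.00, a_23 = 91/260 = 0.35, a_33 = 104/260 = 0.40
I − A =
  [   0.55    -0.05     0.00]
  [  -0.05     0.75    -0.35]
  [  -0.30    -0.10     0.60]
Cofactors of I−A, C_ij = (−1)^(i+j)·(minor ij) (rows/columns in the sector order above):
  C_11 = (0.75)(0.60) − (-0.35)(-0.10) = 0.4150
  C_12 = −[(-0.05)(0.60) − (-0.35)(-0.30)] = 0.1350
  C_13 = (-0.05)(-0.10) − (0.75)(-0.30) = 0.2300
  C_21 = −[(-0.05)(0.60) − (0.00)(-0.10)] = 0.0300
  C_22 = (0.55)(0.60) − (0.00)(-0.30) = 0.3300
  C_23 = −[(0.55)(-0.10) − (-0.05)(-0.30)] = 0.0700
  C_31 = (-0.05)(-0.35) − (0.00)(0.75) = 0.0175
  C_32 = −[(0.55)(-0.35) − (0.00)(-0.05)] = 0.1925
  C_33 = (0.55)(0.75) − (-0.05)(-0.05) = 0.4100
det(I−A) = Σ_j (I−A)_1j·C_1j = (0.55)(0.4150) + (-0.05)(0.1350) + (0.00)(0.2300) = 0.2215
adj(I−A) = Cᵀ =
  [ 0.4150   0.0300   0.0175]
  [ 0.1350   0.3300   0.1925]
  [ 0.2300   0.0700   0.4100]
(I − A)⁻¹ = adj(I−A) / det(I−A) ≈
  [   1.8736     0.1354     0.0790]
  [   0.6095     1.4898     0.8691]
  [   1.0384     0.3160     1.8510]
First solve x = (I − A)⁻¹ d = adj(I−A)·d / det(I−A); in particular x_2 = (0.1350·350 + 0.3300·350 + 0.1925·500) / 0.2215 = 259.00 / 0.2215 ≈ 1169.300.
Intermediate flow from 3 to 2: z_32 = a_32 · x_2 = 0.10 × 259.00 / 0.2215 = 25.90 / 0.2215 ≈ 116.9.

z_32 = 116.9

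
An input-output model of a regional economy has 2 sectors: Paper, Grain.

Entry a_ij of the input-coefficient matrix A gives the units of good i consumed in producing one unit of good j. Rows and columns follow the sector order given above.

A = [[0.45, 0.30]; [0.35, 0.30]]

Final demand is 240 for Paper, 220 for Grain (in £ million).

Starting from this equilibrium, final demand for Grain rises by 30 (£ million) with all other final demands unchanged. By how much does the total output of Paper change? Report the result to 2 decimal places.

Δx_1 = 32.14

I − A =
  [   0.55    -0.30]
  [  -0.35     0.70]
det(I−A) = (0.55)(0.70) − (-0.30)(-0.35) = 0.2800
adj(I−A) = [[0.70, 0.30], [0.35, 0.55]]
(I − A)⁻¹ = adj(I−A) / det(I−A) ≈
  [   2.5000     1.0714]
  [   1.2500     1.9643]
Δx = (I − A)⁻¹ Δd with Δd having +30 in the Grain component and 0 elsewhere.
So Δx_1 = L_12 · (+30), where L_12 = adj(I−A)_12 / det(I−A) = 0.30 / 0.2800.
Δx_1 = 0.30 × (+30) / 0.2800 = 9.00 / 0.2800 ≈ 32.14.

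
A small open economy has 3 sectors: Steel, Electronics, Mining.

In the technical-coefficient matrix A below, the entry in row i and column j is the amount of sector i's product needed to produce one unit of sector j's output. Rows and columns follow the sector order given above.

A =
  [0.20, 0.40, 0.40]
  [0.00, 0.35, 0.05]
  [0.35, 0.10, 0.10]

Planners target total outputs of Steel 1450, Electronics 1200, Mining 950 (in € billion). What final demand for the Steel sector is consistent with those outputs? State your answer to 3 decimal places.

d_1 = 300.000

I − A =
  [   0.80    -0.40    -0.40]
  [   0.00     0.65    -0.05]
  [  -0.35    -0.10     0.90]
d = (I − A) x:
  d_1 = (+0.80)·1450 + (-0.40)·1200 + (-0.40)·950 = 300.000
  d_2 = (+0.00)·1450 + (+0.65)·1200 + (-0.05)·950 = 732.500
  d_3 = (-0.35)·1450 + (-0.10)·1200 + (+0.90)·950 = 227.500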